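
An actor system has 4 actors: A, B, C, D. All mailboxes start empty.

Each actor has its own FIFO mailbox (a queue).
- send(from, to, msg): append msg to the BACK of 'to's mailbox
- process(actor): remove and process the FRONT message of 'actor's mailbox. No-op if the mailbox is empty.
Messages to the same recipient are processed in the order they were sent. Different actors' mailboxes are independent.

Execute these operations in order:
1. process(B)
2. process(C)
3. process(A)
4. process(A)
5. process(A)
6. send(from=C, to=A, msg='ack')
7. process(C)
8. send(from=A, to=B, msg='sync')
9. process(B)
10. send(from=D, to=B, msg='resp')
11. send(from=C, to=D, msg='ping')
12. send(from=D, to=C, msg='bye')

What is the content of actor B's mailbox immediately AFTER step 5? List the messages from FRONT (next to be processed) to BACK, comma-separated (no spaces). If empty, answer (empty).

After 1 (process(B)): A:[] B:[] C:[] D:[]
After 2 (process(C)): A:[] B:[] C:[] D:[]
After 3 (process(A)): A:[] B:[] C:[] D:[]
After 4 (process(A)): A:[] B:[] C:[] D:[]
After 5 (process(A)): A:[] B:[] C:[] D:[]

(empty)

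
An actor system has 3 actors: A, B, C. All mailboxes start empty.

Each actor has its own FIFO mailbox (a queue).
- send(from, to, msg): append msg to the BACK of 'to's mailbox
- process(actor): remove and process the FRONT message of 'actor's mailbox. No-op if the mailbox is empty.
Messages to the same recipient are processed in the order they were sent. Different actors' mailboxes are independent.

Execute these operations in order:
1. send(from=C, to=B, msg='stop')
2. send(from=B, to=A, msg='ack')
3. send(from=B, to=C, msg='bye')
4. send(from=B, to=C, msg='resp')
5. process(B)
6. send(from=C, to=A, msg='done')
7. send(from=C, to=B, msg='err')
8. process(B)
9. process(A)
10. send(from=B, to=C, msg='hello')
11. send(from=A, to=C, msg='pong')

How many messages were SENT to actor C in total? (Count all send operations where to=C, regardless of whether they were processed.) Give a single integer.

Answer: 4

Derivation:
After 1 (send(from=C, to=B, msg='stop')): A:[] B:[stop] C:[]
After 2 (send(from=B, to=A, msg='ack')): A:[ack] B:[stop] C:[]
After 3 (send(from=B, to=C, msg='bye')): A:[ack] B:[stop] C:[bye]
After 4 (send(from=B, to=C, msg='resp')): A:[ack] B:[stop] C:[bye,resp]
After 5 (process(B)): A:[ack] B:[] C:[bye,resp]
After 6 (send(from=C, to=A, msg='done')): A:[ack,done] B:[] C:[bye,resp]
After 7 (send(from=C, to=B, msg='err')): A:[ack,done] B:[err] C:[bye,resp]
After 8 (process(B)): A:[ack,done] B:[] C:[bye,resp]
After 9 (process(A)): A:[done] B:[] C:[bye,resp]
After 10 (send(from=B, to=C, msg='hello')): A:[done] B:[] C:[bye,resp,hello]
After 11 (send(from=A, to=C, msg='pong')): A:[done] B:[] C:[bye,resp,hello,pong]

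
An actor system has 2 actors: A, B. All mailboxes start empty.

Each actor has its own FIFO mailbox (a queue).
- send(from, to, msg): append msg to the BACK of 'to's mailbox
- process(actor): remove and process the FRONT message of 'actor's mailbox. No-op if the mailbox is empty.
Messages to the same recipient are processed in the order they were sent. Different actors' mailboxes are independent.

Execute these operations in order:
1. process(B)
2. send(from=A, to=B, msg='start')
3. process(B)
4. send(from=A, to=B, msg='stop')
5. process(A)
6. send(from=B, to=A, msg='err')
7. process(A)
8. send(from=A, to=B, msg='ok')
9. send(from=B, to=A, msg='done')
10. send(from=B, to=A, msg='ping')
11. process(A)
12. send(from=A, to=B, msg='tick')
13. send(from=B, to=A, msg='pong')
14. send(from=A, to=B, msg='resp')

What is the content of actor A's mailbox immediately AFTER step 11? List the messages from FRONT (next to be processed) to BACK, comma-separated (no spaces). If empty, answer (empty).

After 1 (process(B)): A:[] B:[]
After 2 (send(from=A, to=B, msg='start')): A:[] B:[start]
After 3 (process(B)): A:[] B:[]
After 4 (send(from=A, to=B, msg='stop')): A:[] B:[stop]
After 5 (process(A)): A:[] B:[stop]
After 6 (send(from=B, to=A, msg='err')): A:[err] B:[stop]
After 7 (process(A)): A:[] B:[stop]
After 8 (send(from=A, to=B, msg='ok')): A:[] B:[stop,ok]
After 9 (send(from=B, to=A, msg='done')): A:[done] B:[stop,ok]
After 10 (send(from=B, to=A, msg='ping')): A:[done,ping] B:[stop,ok]
After 11 (process(A)): A:[ping] B:[stop,ok]

ping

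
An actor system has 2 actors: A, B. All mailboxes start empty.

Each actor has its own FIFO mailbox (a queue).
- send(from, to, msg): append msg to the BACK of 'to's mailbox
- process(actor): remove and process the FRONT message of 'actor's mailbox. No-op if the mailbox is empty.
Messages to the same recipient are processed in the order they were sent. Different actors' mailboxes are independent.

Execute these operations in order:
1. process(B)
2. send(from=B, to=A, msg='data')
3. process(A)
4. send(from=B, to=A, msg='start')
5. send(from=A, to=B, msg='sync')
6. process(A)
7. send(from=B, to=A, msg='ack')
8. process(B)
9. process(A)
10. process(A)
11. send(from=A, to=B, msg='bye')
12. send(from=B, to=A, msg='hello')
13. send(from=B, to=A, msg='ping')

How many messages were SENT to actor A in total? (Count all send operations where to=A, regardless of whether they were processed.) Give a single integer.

Answer: 5

Derivation:
After 1 (process(B)): A:[] B:[]
After 2 (send(from=B, to=A, msg='data')): A:[data] B:[]
After 3 (process(A)): A:[] B:[]
After 4 (send(from=B, to=A, msg='start')): A:[start] B:[]
After 5 (send(from=A, to=B, msg='sync')): A:[start] B:[sync]
After 6 (process(A)): A:[] B:[sync]
After 7 (send(from=B, to=A, msg='ack')): A:[ack] B:[sync]
After 8 (process(B)): A:[ack] B:[]
After 9 (process(A)): A:[] B:[]
After 10 (process(A)): A:[] B:[]
After 11 (send(from=A, to=B, msg='bye')): A:[] B:[bye]
After 12 (send(from=B, to=A, msg='hello')): A:[hello] B:[bye]
After 13 (send(from=B, to=A, msg='ping')): A:[hello,ping] B:[bye]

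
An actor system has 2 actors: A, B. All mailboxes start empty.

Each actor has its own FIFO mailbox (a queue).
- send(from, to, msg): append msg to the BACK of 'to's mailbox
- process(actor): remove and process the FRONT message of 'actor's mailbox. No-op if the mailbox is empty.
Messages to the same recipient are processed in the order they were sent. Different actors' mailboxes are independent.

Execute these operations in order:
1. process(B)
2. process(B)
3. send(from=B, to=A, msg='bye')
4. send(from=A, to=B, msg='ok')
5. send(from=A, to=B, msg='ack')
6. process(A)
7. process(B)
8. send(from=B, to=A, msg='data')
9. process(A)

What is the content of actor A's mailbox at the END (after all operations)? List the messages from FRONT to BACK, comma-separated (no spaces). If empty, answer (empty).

After 1 (process(B)): A:[] B:[]
After 2 (process(B)): A:[] B:[]
After 3 (send(from=B, to=A, msg='bye')): A:[bye] B:[]
After 4 (send(from=A, to=B, msg='ok')): A:[bye] B:[ok]
After 5 (send(from=A, to=B, msg='ack')): A:[bye] B:[ok,ack]
After 6 (process(A)): A:[] B:[ok,ack]
After 7 (process(B)): A:[] B:[ack]
After 8 (send(from=B, to=A, msg='data')): A:[data] B:[ack]
After 9 (process(A)): A:[] B:[ack]

Answer: (empty)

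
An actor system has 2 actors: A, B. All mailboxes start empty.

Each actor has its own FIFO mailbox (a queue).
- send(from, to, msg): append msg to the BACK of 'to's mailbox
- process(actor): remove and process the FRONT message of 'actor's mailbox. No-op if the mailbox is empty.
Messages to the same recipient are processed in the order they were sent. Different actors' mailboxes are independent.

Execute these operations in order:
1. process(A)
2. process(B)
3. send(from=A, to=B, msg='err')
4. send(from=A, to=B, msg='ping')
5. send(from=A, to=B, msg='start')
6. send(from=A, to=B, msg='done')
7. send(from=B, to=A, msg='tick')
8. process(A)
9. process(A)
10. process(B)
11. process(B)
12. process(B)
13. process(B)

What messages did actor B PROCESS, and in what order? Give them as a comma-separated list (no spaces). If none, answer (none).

Answer: err,ping,start,done

Derivation:
After 1 (process(A)): A:[] B:[]
After 2 (process(B)): A:[] B:[]
After 3 (send(from=A, to=B, msg='err')): A:[] B:[err]
After 4 (send(from=A, to=B, msg='ping')): A:[] B:[err,ping]
After 5 (send(from=A, to=B, msg='start')): A:[] B:[err,ping,start]
After 6 (send(from=A, to=B, msg='done')): A:[] B:[err,ping,start,done]
After 7 (send(from=B, to=A, msg='tick')): A:[tick] B:[err,ping,start,done]
After 8 (process(A)): A:[] B:[err,ping,start,done]
After 9 (process(A)): A:[] B:[err,ping,start,done]
After 10 (process(B)): A:[] B:[ping,start,done]
After 11 (process(B)): A:[] B:[start,done]
After 12 (process(B)): A:[] B:[done]
After 13 (process(B)): A:[] B:[]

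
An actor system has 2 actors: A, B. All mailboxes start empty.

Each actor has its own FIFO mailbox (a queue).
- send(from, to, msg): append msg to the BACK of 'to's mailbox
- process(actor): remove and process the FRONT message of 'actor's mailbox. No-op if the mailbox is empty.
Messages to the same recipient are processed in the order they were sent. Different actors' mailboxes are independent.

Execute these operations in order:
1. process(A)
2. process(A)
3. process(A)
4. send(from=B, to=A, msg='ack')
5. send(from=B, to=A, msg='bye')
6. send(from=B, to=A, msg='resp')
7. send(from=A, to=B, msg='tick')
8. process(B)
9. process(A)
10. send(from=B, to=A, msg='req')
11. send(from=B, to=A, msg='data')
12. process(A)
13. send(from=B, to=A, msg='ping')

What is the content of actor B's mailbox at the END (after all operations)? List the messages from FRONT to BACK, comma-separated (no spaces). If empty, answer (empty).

After 1 (process(A)): A:[] B:[]
After 2 (process(A)): A:[] B:[]
After 3 (process(A)): A:[] B:[]
After 4 (send(from=B, to=A, msg='ack')): A:[ack] B:[]
After 5 (send(from=B, to=A, msg='bye')): A:[ack,bye] B:[]
After 6 (send(from=B, to=A, msg='resp')): A:[ack,bye,resp] B:[]
After 7 (send(from=A, to=B, msg='tick')): A:[ack,bye,resp] B:[tick]
After 8 (process(B)): A:[ack,bye,resp] B:[]
After 9 (process(A)): A:[bye,resp] B:[]
After 10 (send(from=B, to=A, msg='req')): A:[bye,resp,req] B:[]
After 11 (send(from=B, to=A, msg='data')): A:[bye,resp,req,data] B:[]
After 12 (process(A)): A:[resp,req,data] B:[]
After 13 (send(from=B, to=A, msg='ping')): A:[resp,req,data,ping] B:[]

Answer: (empty)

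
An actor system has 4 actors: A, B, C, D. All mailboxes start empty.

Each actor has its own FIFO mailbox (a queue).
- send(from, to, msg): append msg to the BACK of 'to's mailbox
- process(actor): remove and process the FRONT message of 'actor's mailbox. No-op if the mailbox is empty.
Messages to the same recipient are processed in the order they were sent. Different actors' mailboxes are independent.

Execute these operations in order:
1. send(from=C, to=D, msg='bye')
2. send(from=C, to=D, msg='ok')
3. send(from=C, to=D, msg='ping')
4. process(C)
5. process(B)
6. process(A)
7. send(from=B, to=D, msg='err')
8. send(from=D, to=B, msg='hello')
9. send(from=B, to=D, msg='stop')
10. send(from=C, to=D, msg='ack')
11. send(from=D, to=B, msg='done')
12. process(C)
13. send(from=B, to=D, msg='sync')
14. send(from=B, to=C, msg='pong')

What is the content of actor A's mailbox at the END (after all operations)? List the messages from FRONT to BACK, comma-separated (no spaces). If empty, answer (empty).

Answer: (empty)

Derivation:
After 1 (send(from=C, to=D, msg='bye')): A:[] B:[] C:[] D:[bye]
After 2 (send(from=C, to=D, msg='ok')): A:[] B:[] C:[] D:[bye,ok]
After 3 (send(from=C, to=D, msg='ping')): A:[] B:[] C:[] D:[bye,ok,ping]
After 4 (process(C)): A:[] B:[] C:[] D:[bye,ok,ping]
After 5 (process(B)): A:[] B:[] C:[] D:[bye,ok,ping]
After 6 (process(A)): A:[] B:[] C:[] D:[bye,ok,ping]
After 7 (send(from=B, to=D, msg='err')): A:[] B:[] C:[] D:[bye,ok,ping,err]
After 8 (send(from=D, to=B, msg='hello')): A:[] B:[hello] C:[] D:[bye,ok,ping,err]
After 9 (send(from=B, to=D, msg='stop')): A:[] B:[hello] C:[] D:[bye,ok,ping,err,stop]
After 10 (send(from=C, to=D, msg='ack')): A:[] B:[hello] C:[] D:[bye,ok,ping,err,stop,ack]
After 11 (send(from=D, to=B, msg='done')): A:[] B:[hello,done] C:[] D:[bye,ok,ping,err,stop,ack]
After 12 (process(C)): A:[] B:[hello,done] C:[] D:[bye,ok,ping,err,stop,ack]
After 13 (send(from=B, to=D, msg='sync')): A:[] B:[hello,done] C:[] D:[bye,ok,ping,err,stop,ack,sync]
After 14 (send(from=B, to=C, msg='pong')): A:[] B:[hello,done] C:[pong] D:[bye,ok,ping,err,stop,ack,sync]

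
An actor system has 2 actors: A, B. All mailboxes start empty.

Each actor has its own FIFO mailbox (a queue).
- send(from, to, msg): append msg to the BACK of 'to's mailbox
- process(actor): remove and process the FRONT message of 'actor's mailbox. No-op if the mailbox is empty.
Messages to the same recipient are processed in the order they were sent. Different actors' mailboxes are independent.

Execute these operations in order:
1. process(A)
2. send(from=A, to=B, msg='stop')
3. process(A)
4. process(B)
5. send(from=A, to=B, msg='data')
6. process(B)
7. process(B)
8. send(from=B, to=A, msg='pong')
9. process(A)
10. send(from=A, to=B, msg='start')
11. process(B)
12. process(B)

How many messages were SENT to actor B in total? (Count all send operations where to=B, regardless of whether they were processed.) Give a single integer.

Answer: 3

Derivation:
After 1 (process(A)): A:[] B:[]
After 2 (send(from=A, to=B, msg='stop')): A:[] B:[stop]
After 3 (process(A)): A:[] B:[stop]
After 4 (process(B)): A:[] B:[]
After 5 (send(from=A, to=B, msg='data')): A:[] B:[data]
After 6 (process(B)): A:[] B:[]
After 7 (process(B)): A:[] B:[]
After 8 (send(from=B, to=A, msg='pong')): A:[pong] B:[]
After 9 (process(A)): A:[] B:[]
After 10 (send(from=A, to=B, msg='start')): A:[] B:[start]
After 11 (process(B)): A:[] B:[]
After 12 (process(B)): A:[] B:[]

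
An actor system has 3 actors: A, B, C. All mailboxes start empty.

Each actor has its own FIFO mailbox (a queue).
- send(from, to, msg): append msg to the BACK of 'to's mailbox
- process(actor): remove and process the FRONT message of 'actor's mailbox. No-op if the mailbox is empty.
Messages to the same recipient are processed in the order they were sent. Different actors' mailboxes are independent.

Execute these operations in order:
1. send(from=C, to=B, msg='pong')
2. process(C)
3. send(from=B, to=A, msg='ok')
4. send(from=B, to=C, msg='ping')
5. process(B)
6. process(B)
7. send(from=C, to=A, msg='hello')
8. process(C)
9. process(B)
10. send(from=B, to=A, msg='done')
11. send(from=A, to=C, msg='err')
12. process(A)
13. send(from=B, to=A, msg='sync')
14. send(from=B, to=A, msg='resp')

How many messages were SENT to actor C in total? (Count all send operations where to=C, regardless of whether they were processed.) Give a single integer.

After 1 (send(from=C, to=B, msg='pong')): A:[] B:[pong] C:[]
After 2 (process(C)): A:[] B:[pong] C:[]
After 3 (send(from=B, to=A, msg='ok')): A:[ok] B:[pong] C:[]
After 4 (send(from=B, to=C, msg='ping')): A:[ok] B:[pong] C:[ping]
After 5 (process(B)): A:[ok] B:[] C:[ping]
After 6 (process(B)): A:[ok] B:[] C:[ping]
After 7 (send(from=C, to=A, msg='hello')): A:[ok,hello] B:[] C:[ping]
After 8 (process(C)): A:[ok,hello] B:[] C:[]
After 9 (process(B)): A:[ok,hello] B:[] C:[]
After 10 (send(from=B, to=A, msg='done')): A:[ok,hello,done] B:[] C:[]
After 11 (send(from=A, to=C, msg='err')): A:[ok,hello,done] B:[] C:[err]
After 12 (process(A)): A:[hello,done] B:[] C:[err]
After 13 (send(from=B, to=A, msg='sync')): A:[hello,done,sync] B:[] C:[err]
After 14 (send(from=B, to=A, msg='resp')): A:[hello,done,sync,resp] B:[] C:[err]

Answer: 2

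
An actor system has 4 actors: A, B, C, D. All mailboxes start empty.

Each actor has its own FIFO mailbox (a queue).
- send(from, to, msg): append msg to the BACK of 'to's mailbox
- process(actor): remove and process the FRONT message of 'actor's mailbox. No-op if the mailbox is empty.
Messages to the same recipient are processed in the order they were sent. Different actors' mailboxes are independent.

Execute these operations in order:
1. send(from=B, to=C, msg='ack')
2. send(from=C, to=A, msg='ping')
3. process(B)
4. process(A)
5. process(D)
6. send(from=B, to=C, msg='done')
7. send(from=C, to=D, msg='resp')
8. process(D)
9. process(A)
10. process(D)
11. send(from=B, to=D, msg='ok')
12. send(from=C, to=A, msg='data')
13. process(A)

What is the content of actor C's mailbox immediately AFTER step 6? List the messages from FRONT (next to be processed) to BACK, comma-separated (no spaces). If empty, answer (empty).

After 1 (send(from=B, to=C, msg='ack')): A:[] B:[] C:[ack] D:[]
After 2 (send(from=C, to=A, msg='ping')): A:[ping] B:[] C:[ack] D:[]
After 3 (process(B)): A:[ping] B:[] C:[ack] D:[]
After 4 (process(A)): A:[] B:[] C:[ack] D:[]
After 5 (process(D)): A:[] B:[] C:[ack] D:[]
After 6 (send(from=B, to=C, msg='done')): A:[] B:[] C:[ack,done] D:[]

ack,done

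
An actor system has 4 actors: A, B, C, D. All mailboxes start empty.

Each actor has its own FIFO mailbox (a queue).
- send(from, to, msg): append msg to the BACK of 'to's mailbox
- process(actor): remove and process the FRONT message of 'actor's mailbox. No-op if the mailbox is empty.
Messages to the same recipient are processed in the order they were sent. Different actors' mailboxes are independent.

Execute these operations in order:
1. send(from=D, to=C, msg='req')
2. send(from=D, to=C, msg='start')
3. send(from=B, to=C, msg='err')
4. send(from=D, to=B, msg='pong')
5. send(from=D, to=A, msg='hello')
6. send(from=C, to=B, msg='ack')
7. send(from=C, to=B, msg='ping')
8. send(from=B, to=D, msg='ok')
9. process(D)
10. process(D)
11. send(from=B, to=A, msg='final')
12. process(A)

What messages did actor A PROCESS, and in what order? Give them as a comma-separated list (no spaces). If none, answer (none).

After 1 (send(from=D, to=C, msg='req')): A:[] B:[] C:[req] D:[]
After 2 (send(from=D, to=C, msg='start')): A:[] B:[] C:[req,start] D:[]
After 3 (send(from=B, to=C, msg='err')): A:[] B:[] C:[req,start,err] D:[]
After 4 (send(from=D, to=B, msg='pong')): A:[] B:[pong] C:[req,start,err] D:[]
After 5 (send(from=D, to=A, msg='hello')): A:[hello] B:[pong] C:[req,start,err] D:[]
After 6 (send(from=C, to=B, msg='ack')): A:[hello] B:[pong,ack] C:[req,start,err] D:[]
After 7 (send(from=C, to=B, msg='ping')): A:[hello] B:[pong,ack,ping] C:[req,start,err] D:[]
After 8 (send(from=B, to=D, msg='ok')): A:[hello] B:[pong,ack,ping] C:[req,start,err] D:[ok]
After 9 (process(D)): A:[hello] B:[pong,ack,ping] C:[req,start,err] D:[]
After 10 (process(D)): A:[hello] B:[pong,ack,ping] C:[req,start,err] D:[]
After 11 (send(from=B, to=A, msg='final')): A:[hello,final] B:[pong,ack,ping] C:[req,start,err] D:[]
After 12 (process(A)): A:[final] B:[pong,ack,ping] C:[req,start,err] D:[]

Answer: hello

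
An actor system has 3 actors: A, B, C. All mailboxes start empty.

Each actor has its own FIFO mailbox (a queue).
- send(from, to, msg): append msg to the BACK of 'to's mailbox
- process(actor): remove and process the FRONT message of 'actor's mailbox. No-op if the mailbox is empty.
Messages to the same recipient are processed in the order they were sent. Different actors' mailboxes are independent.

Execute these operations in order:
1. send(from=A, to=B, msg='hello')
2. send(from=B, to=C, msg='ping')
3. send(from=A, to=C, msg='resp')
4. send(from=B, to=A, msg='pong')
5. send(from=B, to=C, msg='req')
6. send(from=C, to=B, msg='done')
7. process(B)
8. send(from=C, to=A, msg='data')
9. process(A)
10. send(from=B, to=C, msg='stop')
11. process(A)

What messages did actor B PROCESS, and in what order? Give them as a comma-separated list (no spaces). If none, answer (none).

Answer: hello

Derivation:
After 1 (send(from=A, to=B, msg='hello')): A:[] B:[hello] C:[]
After 2 (send(from=B, to=C, msg='ping')): A:[] B:[hello] C:[ping]
After 3 (send(from=A, to=C, msg='resp')): A:[] B:[hello] C:[ping,resp]
After 4 (send(from=B, to=A, msg='pong')): A:[pong] B:[hello] C:[ping,resp]
After 5 (send(from=B, to=C, msg='req')): A:[pong] B:[hello] C:[ping,resp,req]
After 6 (send(from=C, to=B, msg='done')): A:[pong] B:[hello,done] C:[ping,resp,req]
After 7 (process(B)): A:[pong] B:[done] C:[ping,resp,req]
After 8 (send(from=C, to=A, msg='data')): A:[pong,data] B:[done] C:[ping,resp,req]
After 9 (process(A)): A:[data] B:[done] C:[ping,resp,req]
After 10 (send(from=B, to=C, msg='stop')): A:[data] B:[done] C:[ping,resp,req,stop]
After 11 (process(A)): A:[] B:[done] C:[ping,resp,req,stop]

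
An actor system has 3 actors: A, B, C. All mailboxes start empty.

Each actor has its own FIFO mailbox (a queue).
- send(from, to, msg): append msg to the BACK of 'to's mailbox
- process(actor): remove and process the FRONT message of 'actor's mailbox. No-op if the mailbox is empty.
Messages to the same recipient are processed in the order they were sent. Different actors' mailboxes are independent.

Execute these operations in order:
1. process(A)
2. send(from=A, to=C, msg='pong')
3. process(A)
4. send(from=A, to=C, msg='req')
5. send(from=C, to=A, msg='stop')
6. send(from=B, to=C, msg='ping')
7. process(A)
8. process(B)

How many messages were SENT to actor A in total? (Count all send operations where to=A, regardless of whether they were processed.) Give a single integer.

After 1 (process(A)): A:[] B:[] C:[]
After 2 (send(from=A, to=C, msg='pong')): A:[] B:[] C:[pong]
After 3 (process(A)): A:[] B:[] C:[pong]
After 4 (send(from=A, to=C, msg='req')): A:[] B:[] C:[pong,req]
After 5 (send(from=C, to=A, msg='stop')): A:[stop] B:[] C:[pong,req]
After 6 (send(from=B, to=C, msg='ping')): A:[stop] B:[] C:[pong,req,ping]
After 7 (process(A)): A:[] B:[] C:[pong,req,ping]
After 8 (process(B)): A:[] B:[] C:[pong,req,ping]

Answer: 1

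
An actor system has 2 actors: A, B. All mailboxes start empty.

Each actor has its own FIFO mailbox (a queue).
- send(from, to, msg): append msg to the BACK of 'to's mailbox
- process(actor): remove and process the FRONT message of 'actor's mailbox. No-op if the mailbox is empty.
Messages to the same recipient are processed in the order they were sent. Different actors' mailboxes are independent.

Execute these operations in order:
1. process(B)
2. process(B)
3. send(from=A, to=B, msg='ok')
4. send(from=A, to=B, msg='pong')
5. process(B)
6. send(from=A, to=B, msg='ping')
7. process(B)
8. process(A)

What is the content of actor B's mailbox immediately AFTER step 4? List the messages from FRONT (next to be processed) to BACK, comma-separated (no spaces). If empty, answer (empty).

After 1 (process(B)): A:[] B:[]
After 2 (process(B)): A:[] B:[]
After 3 (send(from=A, to=B, msg='ok')): A:[] B:[ok]
After 4 (send(from=A, to=B, msg='pong')): A:[] B:[ok,pong]

ok,pong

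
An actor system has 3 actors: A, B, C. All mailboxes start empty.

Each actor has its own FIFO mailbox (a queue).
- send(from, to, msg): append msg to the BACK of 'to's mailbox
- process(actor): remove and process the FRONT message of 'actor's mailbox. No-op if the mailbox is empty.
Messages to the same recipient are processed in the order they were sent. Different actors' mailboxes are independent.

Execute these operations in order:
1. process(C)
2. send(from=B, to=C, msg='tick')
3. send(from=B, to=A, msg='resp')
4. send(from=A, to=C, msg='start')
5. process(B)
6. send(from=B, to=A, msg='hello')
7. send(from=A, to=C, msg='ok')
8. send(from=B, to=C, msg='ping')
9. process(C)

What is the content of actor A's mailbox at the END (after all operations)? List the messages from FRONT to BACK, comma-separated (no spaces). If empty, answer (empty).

After 1 (process(C)): A:[] B:[] C:[]
After 2 (send(from=B, to=C, msg='tick')): A:[] B:[] C:[tick]
After 3 (send(from=B, to=A, msg='resp')): A:[resp] B:[] C:[tick]
After 4 (send(from=A, to=C, msg='start')): A:[resp] B:[] C:[tick,start]
After 5 (process(B)): A:[resp] B:[] C:[tick,start]
After 6 (send(from=B, to=A, msg='hello')): A:[resp,hello] B:[] C:[tick,start]
After 7 (send(from=A, to=C, msg='ok')): A:[resp,hello] B:[] C:[tick,start,ok]
After 8 (send(from=B, to=C, msg='ping')): A:[resp,hello] B:[] C:[tick,start,ok,ping]
After 9 (process(C)): A:[resp,hello] B:[] C:[start,ok,ping]

Answer: resp,hello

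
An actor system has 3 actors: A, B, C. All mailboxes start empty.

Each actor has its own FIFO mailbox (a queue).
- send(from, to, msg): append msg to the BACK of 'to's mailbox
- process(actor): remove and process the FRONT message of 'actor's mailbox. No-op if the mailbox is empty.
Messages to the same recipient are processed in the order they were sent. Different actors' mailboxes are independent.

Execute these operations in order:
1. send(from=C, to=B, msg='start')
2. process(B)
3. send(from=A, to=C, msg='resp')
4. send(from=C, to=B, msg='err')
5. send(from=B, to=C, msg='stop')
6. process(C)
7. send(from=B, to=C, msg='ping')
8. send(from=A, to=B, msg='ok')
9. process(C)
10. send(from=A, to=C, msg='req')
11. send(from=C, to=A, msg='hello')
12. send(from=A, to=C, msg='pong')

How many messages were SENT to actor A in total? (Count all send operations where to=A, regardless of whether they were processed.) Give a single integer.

Answer: 1

Derivation:
After 1 (send(from=C, to=B, msg='start')): A:[] B:[start] C:[]
After 2 (process(B)): A:[] B:[] C:[]
After 3 (send(from=A, to=C, msg='resp')): A:[] B:[] C:[resp]
After 4 (send(from=C, to=B, msg='err')): A:[] B:[err] C:[resp]
After 5 (send(from=B, to=C, msg='stop')): A:[] B:[err] C:[resp,stop]
After 6 (process(C)): A:[] B:[err] C:[stop]
After 7 (send(from=B, to=C, msg='ping')): A:[] B:[err] C:[stop,ping]
After 8 (send(from=A, to=B, msg='ok')): A:[] B:[err,ok] C:[stop,ping]
After 9 (process(C)): A:[] B:[err,ok] C:[ping]
After 10 (send(from=A, to=C, msg='req')): A:[] B:[err,ok] C:[ping,req]
After 11 (send(from=C, to=A, msg='hello')): A:[hello] B:[err,ok] C:[ping,req]
After 12 (send(from=A, to=C, msg='pong')): A:[hello] B:[err,ok] C:[ping,req,pong]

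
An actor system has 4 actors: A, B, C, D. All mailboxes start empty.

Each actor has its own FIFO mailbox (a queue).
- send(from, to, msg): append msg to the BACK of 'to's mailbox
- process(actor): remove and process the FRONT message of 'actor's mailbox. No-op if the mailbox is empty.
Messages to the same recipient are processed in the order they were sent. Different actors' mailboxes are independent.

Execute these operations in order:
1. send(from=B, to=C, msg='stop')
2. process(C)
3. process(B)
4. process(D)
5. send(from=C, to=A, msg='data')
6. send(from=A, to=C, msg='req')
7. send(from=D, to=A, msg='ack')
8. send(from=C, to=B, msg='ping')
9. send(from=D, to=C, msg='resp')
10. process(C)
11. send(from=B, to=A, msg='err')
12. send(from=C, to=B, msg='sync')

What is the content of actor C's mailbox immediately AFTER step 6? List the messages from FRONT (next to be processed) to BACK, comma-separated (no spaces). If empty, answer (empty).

After 1 (send(from=B, to=C, msg='stop')): A:[] B:[] C:[stop] D:[]
After 2 (process(C)): A:[] B:[] C:[] D:[]
After 3 (process(B)): A:[] B:[] C:[] D:[]
After 4 (process(D)): A:[] B:[] C:[] D:[]
After 5 (send(from=C, to=A, msg='data')): A:[data] B:[] C:[] D:[]
After 6 (send(from=A, to=C, msg='req')): A:[data] B:[] C:[req] D:[]

req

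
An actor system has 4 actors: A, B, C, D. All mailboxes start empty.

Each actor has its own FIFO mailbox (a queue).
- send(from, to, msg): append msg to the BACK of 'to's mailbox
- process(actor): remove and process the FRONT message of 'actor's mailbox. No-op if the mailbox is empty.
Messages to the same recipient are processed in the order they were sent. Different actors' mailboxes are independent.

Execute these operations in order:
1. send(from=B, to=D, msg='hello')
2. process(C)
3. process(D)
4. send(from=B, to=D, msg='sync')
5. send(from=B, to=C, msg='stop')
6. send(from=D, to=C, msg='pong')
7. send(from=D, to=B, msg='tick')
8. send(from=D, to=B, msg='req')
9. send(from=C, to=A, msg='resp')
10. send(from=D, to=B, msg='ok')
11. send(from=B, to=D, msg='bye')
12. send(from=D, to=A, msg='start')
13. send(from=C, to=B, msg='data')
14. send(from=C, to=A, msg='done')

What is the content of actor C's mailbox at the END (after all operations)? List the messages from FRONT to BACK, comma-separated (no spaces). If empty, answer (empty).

After 1 (send(from=B, to=D, msg='hello')): A:[] B:[] C:[] D:[hello]
After 2 (process(C)): A:[] B:[] C:[] D:[hello]
After 3 (process(D)): A:[] B:[] C:[] D:[]
After 4 (send(from=B, to=D, msg='sync')): A:[] B:[] C:[] D:[sync]
After 5 (send(from=B, to=C, msg='stop')): A:[] B:[] C:[stop] D:[sync]
After 6 (send(from=D, to=C, msg='pong')): A:[] B:[] C:[stop,pong] D:[sync]
After 7 (send(from=D, to=B, msg='tick')): A:[] B:[tick] C:[stop,pong] D:[sync]
After 8 (send(from=D, to=B, msg='req')): A:[] B:[tick,req] C:[stop,pong] D:[sync]
After 9 (send(from=C, to=A, msg='resp')): A:[resp] B:[tick,req] C:[stop,pong] D:[sync]
After 10 (send(from=D, to=B, msg='ok')): A:[resp] B:[tick,req,ok] C:[stop,pong] D:[sync]
After 11 (send(from=B, to=D, msg='bye')): A:[resp] B:[tick,req,ok] C:[stop,pong] D:[sync,bye]
After 12 (send(from=D, to=A, msg='start')): A:[resp,start] B:[tick,req,ok] C:[stop,pong] D:[sync,bye]
After 13 (send(from=C, to=B, msg='data')): A:[resp,start] B:[tick,req,ok,data] C:[stop,pong] D:[sync,bye]
After 14 (send(from=C, to=A, msg='done')): A:[resp,start,done] B:[tick,req,ok,data] C:[stop,pong] D:[sync,bye]

Answer: stop,pong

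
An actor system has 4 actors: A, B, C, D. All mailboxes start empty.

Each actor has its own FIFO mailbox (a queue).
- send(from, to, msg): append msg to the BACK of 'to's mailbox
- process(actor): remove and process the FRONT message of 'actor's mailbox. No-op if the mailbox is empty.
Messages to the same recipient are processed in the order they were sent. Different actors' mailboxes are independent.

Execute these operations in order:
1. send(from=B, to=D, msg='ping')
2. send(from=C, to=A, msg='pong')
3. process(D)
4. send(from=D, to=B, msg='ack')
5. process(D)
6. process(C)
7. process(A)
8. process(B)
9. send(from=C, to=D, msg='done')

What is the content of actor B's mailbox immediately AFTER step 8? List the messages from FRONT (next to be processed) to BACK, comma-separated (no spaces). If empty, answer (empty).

After 1 (send(from=B, to=D, msg='ping')): A:[] B:[] C:[] D:[ping]
After 2 (send(from=C, to=A, msg='pong')): A:[pong] B:[] C:[] D:[ping]
After 3 (process(D)): A:[pong] B:[] C:[] D:[]
After 4 (send(from=D, to=B, msg='ack')): A:[pong] B:[ack] C:[] D:[]
After 5 (process(D)): A:[pong] B:[ack] C:[] D:[]
After 6 (process(C)): A:[pong] B:[ack] C:[] D:[]
After 7 (process(A)): A:[] B:[ack] C:[] D:[]
After 8 (process(B)): A:[] B:[] C:[] D:[]

(empty)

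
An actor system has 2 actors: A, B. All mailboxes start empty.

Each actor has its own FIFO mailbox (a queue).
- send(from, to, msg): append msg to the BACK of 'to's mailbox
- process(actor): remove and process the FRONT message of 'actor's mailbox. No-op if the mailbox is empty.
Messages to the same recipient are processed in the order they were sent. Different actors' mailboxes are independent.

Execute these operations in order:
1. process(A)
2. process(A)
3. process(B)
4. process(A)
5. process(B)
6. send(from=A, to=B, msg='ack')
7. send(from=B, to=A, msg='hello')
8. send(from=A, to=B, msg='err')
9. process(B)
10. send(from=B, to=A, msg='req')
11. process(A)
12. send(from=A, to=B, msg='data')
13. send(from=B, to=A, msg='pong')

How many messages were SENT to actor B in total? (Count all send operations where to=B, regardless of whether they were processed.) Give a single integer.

Answer: 3

Derivation:
After 1 (process(A)): A:[] B:[]
After 2 (process(A)): A:[] B:[]
After 3 (process(B)): A:[] B:[]
After 4 (process(A)): A:[] B:[]
After 5 (process(B)): A:[] B:[]
After 6 (send(from=A, to=B, msg='ack')): A:[] B:[ack]
After 7 (send(from=B, to=A, msg='hello')): A:[hello] B:[ack]
After 8 (send(from=A, to=B, msg='err')): A:[hello] B:[ack,err]
After 9 (process(B)): A:[hello] B:[err]
After 10 (send(from=B, to=A, msg='req')): A:[hello,req] B:[err]
After 11 (process(A)): A:[req] B:[err]
After 12 (send(from=A, to=B, msg='data')): A:[req] B:[err,data]
After 13 (send(from=B, to=A, msg='pong')): A:[req,pong] B:[err,data]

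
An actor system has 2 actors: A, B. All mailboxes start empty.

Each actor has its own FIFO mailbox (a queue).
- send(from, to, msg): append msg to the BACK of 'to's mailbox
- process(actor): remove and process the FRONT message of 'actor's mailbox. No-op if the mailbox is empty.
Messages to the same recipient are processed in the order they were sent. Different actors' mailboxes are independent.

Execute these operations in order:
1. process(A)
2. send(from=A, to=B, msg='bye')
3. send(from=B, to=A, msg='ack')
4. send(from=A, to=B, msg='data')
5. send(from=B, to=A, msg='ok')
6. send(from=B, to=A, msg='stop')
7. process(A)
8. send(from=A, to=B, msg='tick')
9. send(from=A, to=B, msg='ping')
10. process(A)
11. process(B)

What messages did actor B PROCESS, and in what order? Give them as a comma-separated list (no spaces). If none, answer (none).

Answer: bye

Derivation:
After 1 (process(A)): A:[] B:[]
After 2 (send(from=A, to=B, msg='bye')): A:[] B:[bye]
After 3 (send(from=B, to=A, msg='ack')): A:[ack] B:[bye]
After 4 (send(from=A, to=B, msg='data')): A:[ack] B:[bye,data]
After 5 (send(from=B, to=A, msg='ok')): A:[ack,ok] B:[bye,data]
After 6 (send(from=B, to=A, msg='stop')): A:[ack,ok,stop] B:[bye,data]
After 7 (process(A)): A:[ok,stop] B:[bye,data]
After 8 (send(from=A, to=B, msg='tick')): A:[ok,stop] B:[bye,data,tick]
After 9 (send(from=A, to=B, msg='ping')): A:[ok,stop] B:[bye,data,tick,ping]
After 10 (process(A)): A:[stop] B:[bye,data,tick,ping]
After 11 (process(B)): A:[stop] B:[data,tick,ping]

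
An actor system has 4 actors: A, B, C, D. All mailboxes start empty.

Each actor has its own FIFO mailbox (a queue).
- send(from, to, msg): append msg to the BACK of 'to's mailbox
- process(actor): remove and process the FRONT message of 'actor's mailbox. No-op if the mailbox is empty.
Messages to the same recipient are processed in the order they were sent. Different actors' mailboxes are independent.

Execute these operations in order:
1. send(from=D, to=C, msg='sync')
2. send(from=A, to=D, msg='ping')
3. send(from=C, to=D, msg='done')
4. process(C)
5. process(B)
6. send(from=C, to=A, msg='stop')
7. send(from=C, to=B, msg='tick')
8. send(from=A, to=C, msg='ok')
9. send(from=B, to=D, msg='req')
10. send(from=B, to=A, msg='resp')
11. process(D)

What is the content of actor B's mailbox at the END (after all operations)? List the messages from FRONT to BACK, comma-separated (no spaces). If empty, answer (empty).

Answer: tick

Derivation:
After 1 (send(from=D, to=C, msg='sync')): A:[] B:[] C:[sync] D:[]
After 2 (send(from=A, to=D, msg='ping')): A:[] B:[] C:[sync] D:[ping]
After 3 (send(from=C, to=D, msg='done')): A:[] B:[] C:[sync] D:[ping,done]
After 4 (process(C)): A:[] B:[] C:[] D:[ping,done]
After 5 (process(B)): A:[] B:[] C:[] D:[ping,done]
After 6 (send(from=C, to=A, msg='stop')): A:[stop] B:[] C:[] D:[ping,done]
After 7 (send(from=C, to=B, msg='tick')): A:[stop] B:[tick] C:[] D:[ping,done]
After 8 (send(from=A, to=C, msg='ok')): A:[stop] B:[tick] C:[ok] D:[ping,done]
After 9 (send(from=B, to=D, msg='req')): A:[stop] B:[tick] C:[ok] D:[ping,done,req]
After 10 (send(from=B, to=A, msg='resp')): A:[stop,resp] B:[tick] C:[ok] D:[ping,done,req]
After 11 (process(D)): A:[stop,resp] B:[tick] C:[ok] D:[done,req]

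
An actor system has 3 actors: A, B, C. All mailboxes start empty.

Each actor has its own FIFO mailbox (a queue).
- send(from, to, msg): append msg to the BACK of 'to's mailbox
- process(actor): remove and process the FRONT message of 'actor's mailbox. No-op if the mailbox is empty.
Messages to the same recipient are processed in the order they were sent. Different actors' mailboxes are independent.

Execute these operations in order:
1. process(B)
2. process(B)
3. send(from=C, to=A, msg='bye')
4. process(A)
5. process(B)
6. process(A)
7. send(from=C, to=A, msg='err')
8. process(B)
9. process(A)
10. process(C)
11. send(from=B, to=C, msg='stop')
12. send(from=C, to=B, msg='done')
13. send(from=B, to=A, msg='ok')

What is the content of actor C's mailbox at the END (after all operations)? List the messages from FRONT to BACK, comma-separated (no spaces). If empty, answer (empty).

After 1 (process(B)): A:[] B:[] C:[]
After 2 (process(B)): A:[] B:[] C:[]
After 3 (send(from=C, to=A, msg='bye')): A:[bye] B:[] C:[]
After 4 (process(A)): A:[] B:[] C:[]
After 5 (process(B)): A:[] B:[] C:[]
After 6 (process(A)): A:[] B:[] C:[]
After 7 (send(from=C, to=A, msg='err')): A:[err] B:[] C:[]
After 8 (process(B)): A:[err] B:[] C:[]
After 9 (process(A)): A:[] B:[] C:[]
After 10 (process(C)): A:[] B:[] C:[]
After 11 (send(from=B, to=C, msg='stop')): A:[] B:[] C:[stop]
After 12 (send(from=C, to=B, msg='done')): A:[] B:[done] C:[stop]
After 13 (send(from=B, to=A, msg='ok')): A:[ok] B:[done] C:[stop]

Answer: stop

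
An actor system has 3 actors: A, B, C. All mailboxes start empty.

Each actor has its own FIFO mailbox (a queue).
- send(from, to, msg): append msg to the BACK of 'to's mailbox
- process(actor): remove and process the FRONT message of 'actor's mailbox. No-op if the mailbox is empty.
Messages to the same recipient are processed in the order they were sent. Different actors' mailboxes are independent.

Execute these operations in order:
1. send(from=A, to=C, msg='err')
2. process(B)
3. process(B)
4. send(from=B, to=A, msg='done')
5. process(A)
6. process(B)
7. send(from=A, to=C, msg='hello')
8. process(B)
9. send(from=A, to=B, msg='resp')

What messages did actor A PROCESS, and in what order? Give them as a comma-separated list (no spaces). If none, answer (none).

Answer: done

Derivation:
After 1 (send(from=A, to=C, msg='err')): A:[] B:[] C:[err]
After 2 (process(B)): A:[] B:[] C:[err]
After 3 (process(B)): A:[] B:[] C:[err]
After 4 (send(from=B, to=A, msg='done')): A:[done] B:[] C:[err]
After 5 (process(A)): A:[] B:[] C:[err]
After 6 (process(B)): A:[] B:[] C:[err]
After 7 (send(from=A, to=C, msg='hello')): A:[] B:[] C:[err,hello]
After 8 (process(B)): A:[] B:[] C:[err,hello]
After 9 (send(from=A, to=B, msg='resp')): A:[] B:[resp] C:[err,hello]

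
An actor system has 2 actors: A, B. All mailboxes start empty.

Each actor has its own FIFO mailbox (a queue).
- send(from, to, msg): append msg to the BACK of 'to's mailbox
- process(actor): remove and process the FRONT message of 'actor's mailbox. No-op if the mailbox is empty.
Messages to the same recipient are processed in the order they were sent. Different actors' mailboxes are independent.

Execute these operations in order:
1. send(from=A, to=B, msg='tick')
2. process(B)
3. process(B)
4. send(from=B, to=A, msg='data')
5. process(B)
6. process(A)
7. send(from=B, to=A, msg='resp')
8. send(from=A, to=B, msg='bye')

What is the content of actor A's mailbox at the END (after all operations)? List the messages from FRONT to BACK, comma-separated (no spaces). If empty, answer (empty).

Answer: resp

Derivation:
After 1 (send(from=A, to=B, msg='tick')): A:[] B:[tick]
After 2 (process(B)): A:[] B:[]
After 3 (process(B)): A:[] B:[]
After 4 (send(from=B, to=A, msg='data')): A:[data] B:[]
After 5 (process(B)): A:[data] B:[]
After 6 (process(A)): A:[] B:[]
After 7 (send(from=B, to=A, msg='resp')): A:[resp] B:[]
After 8 (send(from=A, to=B, msg='bye')): A:[resp] B:[bye]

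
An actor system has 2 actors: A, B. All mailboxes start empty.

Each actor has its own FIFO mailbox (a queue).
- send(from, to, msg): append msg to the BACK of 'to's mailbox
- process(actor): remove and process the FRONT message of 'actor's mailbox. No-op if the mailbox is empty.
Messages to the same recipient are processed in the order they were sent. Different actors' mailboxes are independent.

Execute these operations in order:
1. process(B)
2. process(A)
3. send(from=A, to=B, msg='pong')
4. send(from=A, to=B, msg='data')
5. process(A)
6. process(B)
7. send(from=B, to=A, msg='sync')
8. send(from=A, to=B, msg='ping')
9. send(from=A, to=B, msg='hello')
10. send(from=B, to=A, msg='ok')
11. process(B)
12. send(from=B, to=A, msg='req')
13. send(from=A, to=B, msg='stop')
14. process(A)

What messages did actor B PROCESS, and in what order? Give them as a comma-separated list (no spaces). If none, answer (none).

After 1 (process(B)): A:[] B:[]
After 2 (process(A)): A:[] B:[]
After 3 (send(from=A, to=B, msg='pong')): A:[] B:[pong]
After 4 (send(from=A, to=B, msg='data')): A:[] B:[pong,data]
After 5 (process(A)): A:[] B:[pong,data]
After 6 (process(B)): A:[] B:[data]
After 7 (send(from=B, to=A, msg='sync')): A:[sync] B:[data]
After 8 (send(from=A, to=B, msg='ping')): A:[sync] B:[data,ping]
After 9 (send(from=A, to=B, msg='hello')): A:[sync] B:[data,ping,hello]
After 10 (send(from=B, to=A, msg='ok')): A:[sync,ok] B:[data,ping,hello]
After 11 (process(B)): A:[sync,ok] B:[ping,hello]
After 12 (send(from=B, to=A, msg='req')): A:[sync,ok,req] B:[ping,hello]
After 13 (send(from=A, to=B, msg='stop')): A:[sync,ok,req] B:[ping,hello,stop]
After 14 (process(A)): A:[ok,req] B:[ping,hello,stop]

Answer: pong,data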